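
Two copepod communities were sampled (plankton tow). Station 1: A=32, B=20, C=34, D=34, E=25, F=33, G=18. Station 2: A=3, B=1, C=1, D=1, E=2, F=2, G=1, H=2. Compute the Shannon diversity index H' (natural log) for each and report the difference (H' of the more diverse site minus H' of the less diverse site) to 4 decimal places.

0.0731

Station 1: N=196, proportions 0.163265, 0.102041, 0.173469, 0.173469, 0.127551, 0.168367, 0.091837, giving H' = 1.918451 (working shown to 6 dp, full precision carried).
Station 2: N=13, proportions 0.230769, 0.076923, 0.076923, 0.076923, 0.153846, 0.153846, 0.076923, 0.153846, giving H' = 1.991509.
Difference = |1.918451 − 1.991509| = 0.073058, i.e. 0.0731 to 4 decimal places.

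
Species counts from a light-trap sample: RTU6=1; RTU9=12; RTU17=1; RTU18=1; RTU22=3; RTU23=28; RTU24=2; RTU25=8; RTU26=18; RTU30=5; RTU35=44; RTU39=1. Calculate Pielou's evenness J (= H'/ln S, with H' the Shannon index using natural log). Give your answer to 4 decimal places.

Total N = 1+12+1+1+3+28+2+8+18+5+44+1 = 124, so the proportions are 0.008065, 0.096774, 0.008065, 0.008065, 0.024194, 0.225806, 0.016129, 0.064516, 0.145161, 0.040323, 0.354839, 0.008065 (working shown to 6 dp, full precision carried).
H' = −Σ pᵢ ln pᵢ = −((-0.038873) + (-0.226004) + (-0.038873) + (-0.038873) + (-0.090040) + (-0.336017) + (-0.066567) + (-0.176828) + (-0.280148) + (-0.129470) + (-0.367646) + (-0.038873)) = 1.828213.
With S = 12 species, ln S = 2.484907, so J = 1.828213/2.484907 = 0.735727, i.e. 0.7357 to 4 decimal places.

0.7357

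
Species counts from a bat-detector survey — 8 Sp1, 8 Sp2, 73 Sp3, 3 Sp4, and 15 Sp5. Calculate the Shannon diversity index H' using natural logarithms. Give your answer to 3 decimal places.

1.024

Total N = 8+8+73+3+15 = 107, so the proportions are 0.07477, 0.07477, 0.68224, 0.02804, 0.14019 (working shown to 5 dp, full precision carried).
Each pᵢ ln pᵢ term: 0.07477×(-2.59339)=-0.19390, 0.07477×(-2.59339)=-0.19390, 0.68224×(-0.38237)=-0.26087, 0.02804×(-3.57422)=-0.10021, 0.14019×(-1.96478)=-0.27544.
Sum = -1.02431, so H' = 1.024.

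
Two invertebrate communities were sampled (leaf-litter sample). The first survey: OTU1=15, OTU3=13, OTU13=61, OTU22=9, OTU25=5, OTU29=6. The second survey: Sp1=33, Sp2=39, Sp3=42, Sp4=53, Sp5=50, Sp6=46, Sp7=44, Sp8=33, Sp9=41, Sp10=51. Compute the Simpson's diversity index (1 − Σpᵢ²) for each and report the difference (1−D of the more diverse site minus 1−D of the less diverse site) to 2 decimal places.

0.26

The first survey: N=109, proportions 0.1376, 0.1193, 0.5596, 0.0826, 0.0459, 0.055, giving 1−D = 0.6417 (working shown to 4 dp, full precision carried).
The second survey: N=432, proportions 0.0764, 0.0903, 0.0972, 0.1227, 0.1157, 0.1065, 0.1019, 0.0764, 0.0949, 0.1181, giving 1−D = 0.8976.
Difference = |0.6417 − 0.8976| = 0.2559, i.e. 0.26 to 2 decimal places.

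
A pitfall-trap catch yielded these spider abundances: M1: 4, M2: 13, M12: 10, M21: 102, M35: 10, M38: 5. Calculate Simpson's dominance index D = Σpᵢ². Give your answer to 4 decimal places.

0.5215

Total N = 4+13+10+102+10+5 = 144, so the proportions are 0.027778, 0.090278, 0.069444, 0.708333, 0.069444, 0.034722 (working shown to 6 dp, full precision carried).
D = 0.027778² + 0.090278² + 0.069444² + 0.708333² + 0.069444² + 0.034722² = 0.000772 + 0.008150 + 0.004823 + 0.501736 + 0.004823 + 0.001206 = 0.521508.
To 4 decimal places, D = 0.5215.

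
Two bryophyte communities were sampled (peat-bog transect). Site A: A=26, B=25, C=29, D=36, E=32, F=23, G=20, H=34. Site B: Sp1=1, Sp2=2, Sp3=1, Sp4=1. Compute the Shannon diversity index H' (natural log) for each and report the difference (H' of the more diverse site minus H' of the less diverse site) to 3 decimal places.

Site A: N=225, proportions 0.115556, 0.111111, 0.128889, 0.16, 0.142222, 0.102222, 0.088889, 0.151111, giving H' = 2.062005 (working shown to 6 dp, full precision carried).
Site B: N=5, proportions 0.2, 0.4, 0.2, 0.2, giving H' = 1.332179.
Difference = |2.062005 − 1.332179| = 0.729826, i.e. 0.730 to 3 decimal places.

0.730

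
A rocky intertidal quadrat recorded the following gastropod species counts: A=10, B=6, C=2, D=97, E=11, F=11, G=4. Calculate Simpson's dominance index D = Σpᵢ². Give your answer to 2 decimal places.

0.49

Total N = 10+6+2+97+11+11+4 = 141, so the proportions are 0.0709, 0.0426, 0.0142, 0.6879, 0.078, 0.078, 0.0284 (working shown to 4 dp, full precision carried).
D = 0.0709² + 0.0426² + 0.0142² + 0.6879² + 0.078² + 0.078² + 0.0284² = 0.0050 + 0.0018 + 0.0002 + 0.4733 + 0.0061 + 0.0061 + 0.0008 = 0.4933.
To 2 decimal places, D = 0.49.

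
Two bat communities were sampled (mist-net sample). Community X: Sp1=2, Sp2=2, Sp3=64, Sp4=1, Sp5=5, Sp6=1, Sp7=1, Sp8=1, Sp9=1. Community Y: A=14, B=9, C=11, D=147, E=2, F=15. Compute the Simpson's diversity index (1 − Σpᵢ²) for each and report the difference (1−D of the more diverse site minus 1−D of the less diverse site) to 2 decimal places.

0.11

Community X: N=78, proportions 0.0256, 0.0256, 0.8205, 0.0128, 0.0641, 0.0128, 0.0128, 0.0128, 0.0128, giving 1−D = 0.3205 (working shown to 4 dp, full precision carried).
Community Y: N=198, proportions 0.0707, 0.0455, 0.0556, 0.7424, 0.0101, 0.0758, giving 1−D = 0.4328.
Difference = |0.3205 − 0.4328| = 0.1123, i.e. 0.11 to 2 decimal places.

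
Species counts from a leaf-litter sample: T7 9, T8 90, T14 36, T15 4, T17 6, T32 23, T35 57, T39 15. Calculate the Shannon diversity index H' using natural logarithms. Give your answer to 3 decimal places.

1.675

Total N = 9+90+36+4+6+23+57+15 = 240, so the proportions are 0.0375, 0.375, 0.15, 0.01667, 0.025, 0.09583, 0.2375, 0.0625 (working shown to 5 dp, full precision carried).
Each pᵢ ln pᵢ term: 0.0375×(-3.28341)=-0.12313, 0.375×(-0.98083)=-0.36781, 0.15×(-1.89712)=-0.28457, 0.01667×(-4.09434)=-0.06824, 0.025×(-3.68888)=-0.09222, 0.09583×(-2.34514)=-0.22474, 0.2375×(-1.43759)=-0.34143, 0.0625×(-2.77259)=-0.17329.
Sum = -1.67542, so H' = 1.675.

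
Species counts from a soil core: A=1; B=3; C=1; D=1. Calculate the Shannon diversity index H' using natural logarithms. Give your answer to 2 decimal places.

1.24

Total N = 1+3+1+1 = 6, so the proportions are 0.1667, 0.5, 0.1667, 0.1667 (working shown to 4 dp, full precision carried).
Each pᵢ ln pᵢ term: 0.1667×(-1.7918)=-0.2986, 0.5×(-0.6931)=-0.3466, 0.1667×(-1.7918)=-0.2986, 0.1667×(-1.7918)=-0.2986.
Sum = -1.2425, so H' = 1.24.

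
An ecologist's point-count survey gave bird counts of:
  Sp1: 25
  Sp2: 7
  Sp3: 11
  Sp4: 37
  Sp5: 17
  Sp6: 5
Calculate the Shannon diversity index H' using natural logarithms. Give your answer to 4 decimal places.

Total N = 25+7+11+37+17+5 = 102, so the proportions are 0.245098, 0.068627, 0.107843, 0.362745, 0.166667, 0.04902 (working shown to 6 dp, full precision carried).
Each pᵢ ln pᵢ term: 0.245098×(-1.406097)=-0.344632, 0.068627×(-2.679063)=-0.183857, 0.107843×(-2.227078)=-0.240175, 0.362745×(-1.014055)=-0.367843, 0.166667×(-1.791759)=-0.298627, 0.04902×(-3.015535)=-0.147820.
Sum = -1.582954, so H' = 1.5830.

1.5830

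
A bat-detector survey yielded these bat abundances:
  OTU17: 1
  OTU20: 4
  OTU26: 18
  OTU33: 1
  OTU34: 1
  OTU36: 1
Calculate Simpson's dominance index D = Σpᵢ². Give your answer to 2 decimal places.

0.51

Total N = 1+4+18+1+1+1 = 26, so the proportions are 0.0385, 0.1538, 0.6923, 0.0385, 0.0385, 0.0385 (working shown to 4 dp, full precision carried).
D = 0.0385² + 0.1538² + 0.6923² + 0.0385² + 0.0385² + 0.0385² = 0.0015 + 0.0237 + 0.4793 + 0.0015 + 0.0015 + 0.0015 = 0.5089.
To 2 decimal places, D = 0.51.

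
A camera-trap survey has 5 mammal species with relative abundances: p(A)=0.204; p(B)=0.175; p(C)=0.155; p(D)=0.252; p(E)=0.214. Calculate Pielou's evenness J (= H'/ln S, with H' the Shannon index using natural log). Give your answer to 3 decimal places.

0.991

H' = −Σ pᵢ ln pᵢ = −((-0.32429) + (-0.30502) + (-0.28897) + (-0.34734) + (-0.32994)) = 1.59556 (working shown to 5 dp, full precision carried).
With S = 5 species, ln S = 1.60944, so J = 1.59556/1.60944 = 0.99137, i.e. 0.991 to 3 decimal places.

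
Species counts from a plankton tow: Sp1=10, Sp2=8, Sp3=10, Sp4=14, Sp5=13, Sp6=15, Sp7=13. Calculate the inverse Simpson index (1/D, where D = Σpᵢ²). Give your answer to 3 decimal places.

6.734

Total N = 10+8+10+14+13+15+13 = 83, so the proportions are 0.1204819, 0.0963855, 0.1204819, 0.1686747, 0.1566265, 0.1807229, 0.1566265 (working shown to 7 dp, full precision carried).
D = 0.1204819² + 0.0963855² + 0.1204819² + 0.1686747² + 0.1566265² + 0.1807229² + 0.1566265² = 0.0145159 + 0.0092902 + 0.0145159 + 0.0284512 + 0.0245319 + 0.0326608 + 0.0245319 = 0.1484976.
So 1/D = 6.73412, i.e. 6.734 to 3 decimal places.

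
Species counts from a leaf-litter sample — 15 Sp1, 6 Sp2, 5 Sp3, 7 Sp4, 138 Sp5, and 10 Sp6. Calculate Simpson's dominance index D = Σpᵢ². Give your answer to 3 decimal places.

0.595

Total N = 15+6+5+7+138+10 = 181, so the proportions are 0.08287, 0.03315, 0.02762, 0.03867, 0.76243, 0.05525 (working shown to 5 dp, full precision carried).
D = 0.08287² + 0.03315² + 0.02762² + 0.03867² + 0.76243² + 0.05525² = 0.00687 + 0.00110 + 0.00076 + 0.00150 + 0.58130 + 0.00305 = 0.59458.
To 3 decimal places, D = 0.595.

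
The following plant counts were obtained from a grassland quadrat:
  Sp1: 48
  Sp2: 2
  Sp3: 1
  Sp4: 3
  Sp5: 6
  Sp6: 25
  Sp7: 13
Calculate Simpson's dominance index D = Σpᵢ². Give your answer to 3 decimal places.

Total N = 48+2+1+3+6+25+13 = 98, so the proportions are 0.4898, 0.02041, 0.0102, 0.03061, 0.06122, 0.2551, 0.13265 (working shown to 5 dp, full precision carried).
D = 0.4898² + 0.02041² + 0.0102² + 0.03061² + 0.06122² + 0.2551² + 0.13265² = 0.23990 + 0.00042 + 0.00010 + 0.00094 + 0.00375 + 0.06508 + 0.01760 = 0.32778.
To 3 decimal places, D = 0.328.

0.328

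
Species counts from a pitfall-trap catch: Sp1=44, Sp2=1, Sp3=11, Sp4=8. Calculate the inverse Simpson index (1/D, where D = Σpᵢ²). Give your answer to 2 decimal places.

1.93

Total N = 44+1+11+8 = 64, so the proportions are 0.6875, 0.01562, 0.17188, 0.125 (working shown to 5 dp, full precision carried).
D = 0.6875² + 0.01562² + 0.17188² + 0.125² = 0.47266 + 0.00024 + 0.02954 + 0.01562 = 0.51807.
So 1/D = 1.9303, i.e. 1.93 to 2 decimal places.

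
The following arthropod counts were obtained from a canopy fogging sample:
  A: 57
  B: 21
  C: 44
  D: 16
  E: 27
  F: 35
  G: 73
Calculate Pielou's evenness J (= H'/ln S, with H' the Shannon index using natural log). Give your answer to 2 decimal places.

Total N = 57+21+44+16+27+35+73 = 273, so the proportions are 0.2088, 0.0769, 0.1612, 0.0586, 0.0989, 0.1282, 0.2674 (working shown to 4 dp, full precision carried).
H' = −Σ pᵢ ln pᵢ = −((-0.3271) + (-0.1973) + (-0.2942) + (-0.1663) + (-0.2288) + (-0.2633) + (-0.3527)) = 1.8297.
With S = 7 species, ln S = 1.9459, so J = 1.8297/1.9459 = 0.9403, i.e. 0.94 to 2 decimal places.

0.94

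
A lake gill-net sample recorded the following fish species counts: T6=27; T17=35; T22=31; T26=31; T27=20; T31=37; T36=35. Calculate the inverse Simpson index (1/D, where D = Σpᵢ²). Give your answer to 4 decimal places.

6.7913

Total N = 27+35+31+31+20+37+35 = 216, so the proportions are 0.125, 0.16203704, 0.14351852, 0.14351852, 0.09259259, 0.1712963, 0.16203704 (working shown to 8 dp, full precision carried).
D = 0.125² + 0.16203704² + 0.14351852² + 0.14351852² + 0.09259259² + 0.1712963² + 0.16203704² = 0.01562500 + 0.02625600 + 0.02059757 + 0.02059757 + 0.00857339 + 0.02934242 + 0.02625600 = 0.14724794.
So 1/D = 6.791266, i.e. 6.7913 to 4 decimal places.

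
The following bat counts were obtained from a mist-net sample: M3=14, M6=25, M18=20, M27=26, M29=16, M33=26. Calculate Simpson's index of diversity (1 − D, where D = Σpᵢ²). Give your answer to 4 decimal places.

Total N = 14+25+20+26+16+26 = 127, so the proportions are 0.110236, 0.19685, 0.15748, 0.204724, 0.125984, 0.204724 (working shown to 6 dp, full precision carried).
D = 0.110236² + 0.19685² + 0.15748² + 0.204724² + 0.125984² + 0.204724² = 0.012152 + 0.038750 + 0.024800 + 0.041912 + 0.015872 + 0.041912 = 0.175398.
So 1 − D = 0.824602, i.e. 0.8246 to 4 decimal places.

0.8246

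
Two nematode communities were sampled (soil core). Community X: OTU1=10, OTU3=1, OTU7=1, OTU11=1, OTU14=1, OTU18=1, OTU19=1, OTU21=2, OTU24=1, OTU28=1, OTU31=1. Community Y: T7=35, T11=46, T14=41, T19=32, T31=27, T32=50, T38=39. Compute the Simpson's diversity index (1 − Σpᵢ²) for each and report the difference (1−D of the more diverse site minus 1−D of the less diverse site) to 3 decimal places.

Community X: N=21, proportions 0.47619, 0.047619, 0.047619, 0.047619, 0.047619, 0.047619, 0.047619, 0.095238, 0.047619, 0.047619, 0.047619, giving 1−D = 0.743764 (working shown to 6 dp, full precision carried).
Community Y: N=270, proportions 0.12963, 0.17037, 0.151852, 0.118519, 0.1, 0.185185, 0.144444, giving 1−D = 0.851907.
Difference = |0.743764 − 0.851907| = 0.108143, i.e. 0.108 to 3 decimal places.

0.108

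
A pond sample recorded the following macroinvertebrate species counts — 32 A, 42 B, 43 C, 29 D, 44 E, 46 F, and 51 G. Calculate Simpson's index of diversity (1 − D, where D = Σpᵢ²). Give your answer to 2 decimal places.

Total N = 32+42+43+29+44+46+51 = 287, so the proportions are 0.1115, 0.1463, 0.1498, 0.101, 0.1533, 0.1603, 0.1777 (working shown to 4 dp, full precision carried).
D = 0.1115² + 0.1463² + 0.1498² + 0.101² + 0.1533² + 0.1603² + 0.1777² = 0.0124 + 0.0214 + 0.0224 + 0.0102 + 0.0235 + 0.0257 + 0.0316 = 0.1473.
So 1 − D = 0.8527, i.e. 0.85 to 2 decimal places.

0.85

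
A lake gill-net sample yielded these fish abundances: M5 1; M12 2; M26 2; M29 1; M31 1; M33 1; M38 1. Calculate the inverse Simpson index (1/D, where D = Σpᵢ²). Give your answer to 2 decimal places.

Total N = 1+2+2+1+1+1+1 = 9, so the proportions are 0.111111, 0.222222, 0.222222, 0.111111, 0.111111, 0.111111, 0.111111 (working shown to 6 dp, full precision carried).
D = 0.111111² + 0.222222² + 0.222222² + 0.111111² + 0.111111² + 0.111111² + 0.111111² = 0.012346 + 0.049383 + 0.049383 + 0.012346 + 0.012346 + 0.012346 + 0.012346 = 0.160494.
So 1/D = 6.2308, i.e. 6.23 to 2 decimal places.

6.23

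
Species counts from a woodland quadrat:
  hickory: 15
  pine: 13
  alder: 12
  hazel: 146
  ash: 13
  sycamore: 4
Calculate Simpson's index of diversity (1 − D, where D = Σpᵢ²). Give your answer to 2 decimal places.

Total N = 15+13+12+146+13+4 = 203, so the proportions are 0.0739, 0.064, 0.0591, 0.7192, 0.064, 0.0197 (working shown to 4 dp, full precision carried).
D = 0.0739² + 0.064² + 0.0591² + 0.7192² + 0.064² + 0.0197² = 0.0055 + 0.0041 + 0.0035 + 0.5173 + 0.0041 + 0.0004 = 0.5348.
So 1 − D = 0.4652, i.e. 0.47 to 2 decimal places.

0.47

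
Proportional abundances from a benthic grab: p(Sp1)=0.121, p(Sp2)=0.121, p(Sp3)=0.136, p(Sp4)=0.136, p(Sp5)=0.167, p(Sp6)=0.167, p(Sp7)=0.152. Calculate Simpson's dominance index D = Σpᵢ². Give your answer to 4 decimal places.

D = 0.121² + 0.121² + 0.136² + 0.136² + 0.167² + 0.167² + 0.152² = 0.014641 + 0.014641 + 0.018496 + 0.018496 + 0.027889 + 0.027889 + 0.023104 = 0.145156 (working shown to 6 dp, full precision carried).
To 4 decimal places, D = 0.1452.

0.1452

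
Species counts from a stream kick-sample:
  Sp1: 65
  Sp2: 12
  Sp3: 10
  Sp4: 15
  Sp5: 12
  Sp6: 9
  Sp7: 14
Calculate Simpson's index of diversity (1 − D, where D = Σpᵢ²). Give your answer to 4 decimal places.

0.7275

Total N = 65+12+10+15+12+9+14 = 137, so the proportions are 0.474453, 0.087591, 0.072993, 0.109489, 0.087591, 0.065693, 0.10219 (working shown to 6 dp, full precision carried).
D = 0.474453² + 0.087591² + 0.072993² + 0.109489² + 0.087591² + 0.065693² + 0.10219² = 0.225105 + 0.007672 + 0.005328 + 0.011988 + 0.007672 + 0.004316 + 0.010443 = 0.272524.
So 1 − D = 0.727476, i.e. 0.7275 to 4 decimal places.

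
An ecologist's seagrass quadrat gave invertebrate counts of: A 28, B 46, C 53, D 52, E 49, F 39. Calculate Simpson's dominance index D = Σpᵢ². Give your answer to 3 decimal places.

Total N = 28+46+53+52+49+39 = 267, so the proportions are 0.10487, 0.17228, 0.1985, 0.19476, 0.18352, 0.14607 (working shown to 5 dp, full precision carried).
D = 0.10487² + 0.17228² + 0.1985² + 0.19476² + 0.18352² + 0.14607² = 0.01100 + 0.02968 + 0.03940 + 0.03793 + 0.03368 + 0.02134 = 0.17303.
To 3 decimal places, D = 0.173.

0.173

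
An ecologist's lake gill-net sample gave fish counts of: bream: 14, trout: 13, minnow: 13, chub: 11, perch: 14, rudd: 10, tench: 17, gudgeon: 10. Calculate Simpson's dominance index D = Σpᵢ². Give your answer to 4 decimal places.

Total N = 14+13+13+11+14+10+17+10 = 102, so the proportions are 0.137255, 0.127451, 0.127451, 0.107843, 0.137255, 0.098039, 0.166667, 0.098039 (working shown to 6 dp, full precision carried).
D = 0.137255² + 0.127451² + 0.127451² + 0.107843² + 0.137255² + 0.098039² + 0.166667² + 0.098039² = 0.018839 + 0.016244 + 0.016244 + 0.011630 + 0.018839 + 0.009612 + 0.027778 + 0.009612 = 0.128797.
To 4 decimal places, D = 0.1288.

0.1288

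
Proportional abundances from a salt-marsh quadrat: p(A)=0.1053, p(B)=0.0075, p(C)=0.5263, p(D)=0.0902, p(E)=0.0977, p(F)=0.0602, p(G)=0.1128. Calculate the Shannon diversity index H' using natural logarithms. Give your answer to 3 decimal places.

1.471

Each pᵢ ln pᵢ term (working shown to 5 dp, full precision carried): 0.1053×(-2.25094)=-0.23702, 0.0075×(-4.89285)=-0.03670, 0.5263×(-0.64188)=-0.33782, 0.0902×(-2.40573)=-0.21700, 0.0977×(-2.32585)=-0.22724, 0.0602×(-2.81008)=-0.16917, 0.1128×(-2.18214)=-0.24615.
Sum = -1.47109, so H' = 1.471.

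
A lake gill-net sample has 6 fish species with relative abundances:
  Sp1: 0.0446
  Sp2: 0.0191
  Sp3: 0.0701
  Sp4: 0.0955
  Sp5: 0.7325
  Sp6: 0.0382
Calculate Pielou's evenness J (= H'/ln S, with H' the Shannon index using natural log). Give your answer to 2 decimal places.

H' = −Σ pᵢ ln pᵢ = −((-0.1387) + (-0.0756) + (-0.1863) + (-0.2243) + (-0.2280) + (-0.1247)) = 0.9777 (working shown to 4 dp, full precision carried).
With S = 6 species, ln S = 1.7918, so J = 0.9777/1.7918 = 0.5456, i.e. 0.55 to 2 decimal places.

0.55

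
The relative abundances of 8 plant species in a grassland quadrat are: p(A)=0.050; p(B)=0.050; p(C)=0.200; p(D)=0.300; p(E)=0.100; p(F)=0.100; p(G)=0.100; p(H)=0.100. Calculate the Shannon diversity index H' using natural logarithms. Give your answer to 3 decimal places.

1.904

Each pᵢ ln pᵢ term (working shown to 5 dp, full precision carried): 0.05×(-2.99573)=-0.14979, 0.05×(-2.99573)=-0.14979, 0.2×(-1.60944)=-0.32189, 0.3×(-1.20397)=-0.36119, 0.1×(-2.30259)=-0.23026, 0.1×(-2.30259)=-0.23026, 0.1×(-2.30259)=-0.23026, 0.1×(-2.30259)=-0.23026.
Sum = -1.90369, so H' = 1.904.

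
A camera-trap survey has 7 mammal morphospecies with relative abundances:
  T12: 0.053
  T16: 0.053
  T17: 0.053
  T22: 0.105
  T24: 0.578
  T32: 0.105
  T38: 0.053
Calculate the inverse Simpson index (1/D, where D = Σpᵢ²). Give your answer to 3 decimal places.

D = 0.053² + 0.053² + 0.053² + 0.105² + 0.578² + 0.105² + 0.053² = 0.002809 + 0.002809 + 0.002809 + 0.011025 + 0.334084 + 0.011025 + 0.002809 = 0.367370 (working shown to 6 dp, full precision carried).
So 1/D = 2.72205, i.e. 2.722 to 3 decimal places.

2.722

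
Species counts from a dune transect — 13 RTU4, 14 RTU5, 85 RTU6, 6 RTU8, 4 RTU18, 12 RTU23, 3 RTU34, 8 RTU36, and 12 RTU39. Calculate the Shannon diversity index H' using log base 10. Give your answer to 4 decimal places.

Total N = 13+14+85+6+4+12+3+8+12 = 157, so the proportions are 0.082803, 0.089172, 0.541401, 0.038217, 0.025478, 0.076433, 0.019108, 0.050955, 0.076433 (working shown to 6 dp, full precision carried).
Each pᵢ log₁₀ pᵢ term: 0.082803×(-1.081956)=-0.089589, 0.089172×(-1.049772)=-0.093610, 0.541401×(-0.266481)=-0.144273, 0.038217×(-1.417748)=-0.054181, 0.025478×(-1.593840)=-0.040607, 0.076433×(-1.116718)=-0.085354, 0.019108×(-1.718778)=-0.032843, 0.050955×(-1.292810)=-0.065876, 0.076433×(-1.116718)=-0.085354.
Sum = -0.691688, so H' = 0.6917.

0.6917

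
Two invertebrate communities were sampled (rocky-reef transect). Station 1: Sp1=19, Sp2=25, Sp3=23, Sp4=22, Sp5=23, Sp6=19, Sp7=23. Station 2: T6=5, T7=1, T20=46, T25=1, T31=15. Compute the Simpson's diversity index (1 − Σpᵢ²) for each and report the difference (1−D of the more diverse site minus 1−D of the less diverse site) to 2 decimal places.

0.37

Station 1: N=154, proportions 0.1234, 0.1623, 0.1494, 0.1429, 0.1494, 0.1234, 0.1494, giving 1−D = 0.8559 (working shown to 4 dp, full precision carried).
Station 2: N=68, proportions 0.0735, 0.0147, 0.6765, 0.0147, 0.2206, giving 1−D = 0.4879.
Difference = |0.8559 − 0.4879| = 0.3680, i.e. 0.37 to 2 decimal places.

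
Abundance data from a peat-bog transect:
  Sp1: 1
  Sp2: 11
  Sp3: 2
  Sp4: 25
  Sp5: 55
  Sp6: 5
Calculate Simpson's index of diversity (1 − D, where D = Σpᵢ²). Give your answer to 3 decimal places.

Total N = 1+11+2+25+55+5 = 99, so the proportions are 0.0101, 0.11111, 0.0202, 0.25253, 0.55556, 0.05051 (working shown to 5 dp, full precision carried).
D = 0.0101² + 0.11111² + 0.0202² + 0.25253² + 0.55556² + 0.05051² = 0.00010 + 0.01235 + 0.00041 + 0.06377 + 0.30864 + 0.00255 = 0.38782.
So 1 − D = 0.61218, i.e. 0.612 to 3 decimal places.

0.612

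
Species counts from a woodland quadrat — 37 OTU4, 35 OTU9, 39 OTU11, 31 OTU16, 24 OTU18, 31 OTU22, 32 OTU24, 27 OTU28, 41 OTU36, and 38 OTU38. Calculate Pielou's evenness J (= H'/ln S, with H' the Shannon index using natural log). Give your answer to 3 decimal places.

0.995

Total N = 37+35+39+31+24+31+32+27+41+38 = 335, so the proportions are 0.11045, 0.10448, 0.11642, 0.09254, 0.07164, 0.09254, 0.09552, 0.0806, 0.12239, 0.11343 (working shown to 5 dp, full precision carried).
H' = −Σ pᵢ ln pᵢ = −((-0.24334) + (-0.23599) + (-0.25036) + (-0.22025) + (-0.18885) + (-0.22025) + (-0.22432) + (-0.20297) + (-0.25708) + (-0.24689)) = 2.29032.
With S = 10 species, ln S = 2.30259, so J = 2.29032/2.30259 = 0.99467, i.e. 0.995 to 3 decimal places.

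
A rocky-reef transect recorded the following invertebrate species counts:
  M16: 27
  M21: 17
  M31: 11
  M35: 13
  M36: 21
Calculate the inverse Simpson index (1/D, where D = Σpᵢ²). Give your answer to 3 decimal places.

4.529

Total N = 27+17+11+13+21 = 89, so the proportions are 0.3033708, 0.1910112, 0.1235955, 0.1460674, 0.2359551 (working shown to 7 dp, full precision carried).
D = 0.3033708² + 0.1910112² + 0.1235955² + 0.1460674² + 0.2359551² = 0.0920338 + 0.0364853 + 0.0152758 + 0.0213357 + 0.0556748 = 0.2208055.
So 1/D = 4.52887, i.e. 4.529 to 3 decimal places.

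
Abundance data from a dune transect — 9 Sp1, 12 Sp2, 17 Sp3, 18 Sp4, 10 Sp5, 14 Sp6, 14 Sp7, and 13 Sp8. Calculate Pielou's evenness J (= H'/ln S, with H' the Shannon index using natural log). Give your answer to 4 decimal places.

0.9885

Total N = 9+12+17+18+10+14+14+13 = 107, so the proportions are 0.084112, 0.11215, 0.158879, 0.168224, 0.093458, 0.130841, 0.130841, 0.121495 (working shown to 6 dp, full precision carried).
H' = −Σ pᵢ ln pᵢ = −((-0.208228) + (-0.245374) + (-0.292275) + (-0.299853) + (-0.221518) + (-0.266101) + (-0.266101) + (-0.256098)) = 2.055548.
With S = 8 species, ln S = 2.079442, so J = 2.055548/2.079442 = 0.988510, i.e. 0.9885 to 4 decimal places.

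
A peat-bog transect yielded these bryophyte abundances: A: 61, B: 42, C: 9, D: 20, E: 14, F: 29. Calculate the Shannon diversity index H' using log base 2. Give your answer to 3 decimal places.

Total N = 61+42+9+20+14+29 = 175, so the proportions are 0.34857, 0.24, 0.05143, 0.11429, 0.08, 0.16571 (working shown to 5 dp, full precision carried).
Each pᵢ log₂ pᵢ term: 0.34857×(-1.52047)=-0.52999, 0.24×(-2.05889)=-0.49413, 0.05143×(-4.28129)=-0.22018, 0.11429×(-3.12928)=-0.35763, 0.08×(-3.64386)=-0.29151, 0.16571×(-2.59323)=-0.42974.
Sum = -2.32318, so H' = 2.323.

2.323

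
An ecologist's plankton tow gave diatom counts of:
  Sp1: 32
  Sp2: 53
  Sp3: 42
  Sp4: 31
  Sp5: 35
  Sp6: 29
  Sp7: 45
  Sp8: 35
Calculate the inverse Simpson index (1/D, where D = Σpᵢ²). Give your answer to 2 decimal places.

7.68

Total N = 32+53+42+31+35+29+45+35 = 302, so the proportions are 0.10596, 0.175497, 0.139073, 0.102649, 0.115894, 0.096026, 0.149007, 0.115894 (working shown to 6 dp, full precision carried).
D = 0.10596² + 0.175497² + 0.139073² + 0.102649² + 0.115894² + 0.096026² + 0.149007² + 0.115894² = 0.011228 + 0.030799 + 0.019341 + 0.010537 + 0.013431 + 0.009221 + 0.022203 + 0.013431 = 0.130192.
So 1/D = 7.6810, i.e. 7.68 to 2 decimal places.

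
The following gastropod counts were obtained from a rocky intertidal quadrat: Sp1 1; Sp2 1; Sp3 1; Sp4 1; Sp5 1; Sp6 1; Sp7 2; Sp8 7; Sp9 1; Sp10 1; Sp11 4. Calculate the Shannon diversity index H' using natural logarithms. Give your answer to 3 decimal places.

Total N = 1+1+1+1+1+1+2+7+1+1+4 = 21, so the proportions are 0.04762, 0.04762, 0.04762, 0.04762, 0.04762, 0.04762, 0.09524, 0.33333, 0.04762, 0.04762, 0.19048 (working shown to 5 dp, full precision carried).
Each pᵢ ln pᵢ term: 0.04762×(-3.04452)=-0.14498, 0.04762×(-3.04452)=-0.14498, 0.04762×(-3.04452)=-0.14498, 0.04762×(-3.04452)=-0.14498, 0.04762×(-3.04452)=-0.14498, 0.04762×(-3.04452)=-0.14498, 0.09524×(-2.35138)=-0.22394, 0.33333×(-1.09861)=-0.36620, 0.04762×(-3.04452)=-0.14498, 0.04762×(-3.04452)=-0.14498, 0.19048×(-1.65823)=-0.31585.
Sum = -2.06582, so H' = 2.066.

2.066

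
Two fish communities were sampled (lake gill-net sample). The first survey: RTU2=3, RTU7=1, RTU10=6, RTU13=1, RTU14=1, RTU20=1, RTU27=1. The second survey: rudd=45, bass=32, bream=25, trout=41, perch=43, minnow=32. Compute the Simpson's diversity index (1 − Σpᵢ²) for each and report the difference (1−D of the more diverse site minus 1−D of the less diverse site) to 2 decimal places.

0.08

The first survey: N=14, proportions 0.2143, 0.0714, 0.4286, 0.0714, 0.0714, 0.0714, 0.0714, giving 1−D = 0.7449 (working shown to 4 dp, full precision carried).
The second survey: N=218, proportions 0.2064, 0.1468, 0.1147, 0.1881, 0.1972, 0.1468, giving 1−D = 0.8269.
Difference = |0.7449 − 0.8269| = 0.0820, i.e. 0.08 to 2 decimal places.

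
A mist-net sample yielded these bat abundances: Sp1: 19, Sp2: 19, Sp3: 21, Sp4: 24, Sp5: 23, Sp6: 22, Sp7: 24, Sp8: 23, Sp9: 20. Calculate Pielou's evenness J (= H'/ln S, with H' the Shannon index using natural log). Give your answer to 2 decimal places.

1.00

Total N = 19+19+21+24+23+22+24+23+20 = 195, so the proportions are 0.0974, 0.0974, 0.1077, 0.1231, 0.1179, 0.1128, 0.1231, 0.1179, 0.1026 (working shown to 4 dp, full precision carried).
H' = −Σ pᵢ ln pᵢ = −((-0.2269) + (-0.2269) + (-0.2400) + (-0.2578) + (-0.2521) + (-0.2462) + (-0.2578) + (-0.2521) + (-0.2336)) = 2.1934.
With S = 9 species, ln S = 2.1972, so J = 2.1934/2.1972 = 0.9983, i.e. 1.00 to 2 decimal places.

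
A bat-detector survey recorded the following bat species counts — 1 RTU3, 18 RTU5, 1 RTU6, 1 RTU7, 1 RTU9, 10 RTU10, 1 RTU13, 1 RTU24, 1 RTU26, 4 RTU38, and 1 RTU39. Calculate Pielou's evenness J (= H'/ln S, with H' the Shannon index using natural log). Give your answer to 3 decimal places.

0.698

Total N = 1+18+1+1+1+10+1+1+1+4+1 = 40, so the proportions are 0.025, 0.45, 0.025, 0.025, 0.025, 0.25, 0.025, 0.025, 0.025, 0.1, 0.025 (working shown to 5 dp, full precision carried).
H' = −Σ pᵢ ln pᵢ = −((-0.09222) + (-0.35933) + (-0.09222) + (-0.09222) + (-0.09222) + (-0.34657) + (-0.09222) + (-0.09222) + (-0.09222) + (-0.23026) + (-0.09222)) = 1.67394.
With S = 11 species, ln S = 2.39790, so J = 1.67394/2.39790 = 0.69809, i.e. 0.698 to 3 decimal places.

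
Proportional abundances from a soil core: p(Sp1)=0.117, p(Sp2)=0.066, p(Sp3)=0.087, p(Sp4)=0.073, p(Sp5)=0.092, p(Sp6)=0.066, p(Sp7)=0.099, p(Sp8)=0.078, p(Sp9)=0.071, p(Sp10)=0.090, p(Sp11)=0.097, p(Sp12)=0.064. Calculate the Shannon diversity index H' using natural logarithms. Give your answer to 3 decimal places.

Each pᵢ ln pᵢ term (working shown to 5 dp, full precision carried): 0.117×(-2.14558)=-0.25103, 0.066×(-2.71810)=-0.17939, 0.087×(-2.44185)=-0.21244, 0.073×(-2.61730)=-0.19106, 0.092×(-2.38597)=-0.21951, 0.066×(-2.71810)=-0.17939, 0.099×(-2.31264)=-0.22895, 0.078×(-2.55105)=-0.19898, 0.071×(-2.64508)=-0.18780, 0.09×(-2.40795)=-0.21672, 0.097×(-2.33304)=-0.22631, 0.064×(-2.74887)=-0.17593.
Sum = -2.46752, so H' = 2.468.

2.468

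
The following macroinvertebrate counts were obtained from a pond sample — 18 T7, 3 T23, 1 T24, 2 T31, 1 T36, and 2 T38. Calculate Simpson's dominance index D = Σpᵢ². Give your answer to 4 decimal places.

Total N = 18+3+1+2+1+2 = 27, so the proportions are 0.666667, 0.111111, 0.037037, 0.074074, 0.037037, 0.074074 (working shown to 6 dp, full precision carried).
D = 0.666667² + 0.111111² + 0.037037² + 0.074074² + 0.037037² + 0.074074² = 0.444444 + 0.012346 + 0.001372 + 0.005487 + 0.001372 + 0.005487 = 0.470508.
To 4 decimal places, D = 0.4705.

0.4705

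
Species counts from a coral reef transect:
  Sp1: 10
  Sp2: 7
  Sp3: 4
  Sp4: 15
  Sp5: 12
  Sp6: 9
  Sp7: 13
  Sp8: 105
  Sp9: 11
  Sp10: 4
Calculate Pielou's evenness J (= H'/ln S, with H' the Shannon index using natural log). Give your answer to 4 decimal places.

Total N = 10+7+4+15+12+9+13+105+11+4 = 190, so the proportions are 0.052632, 0.036842, 0.021053, 0.078947, 0.063158, 0.047368, 0.068421, 0.552632, 0.057895, 0.021053 (working shown to 6 dp, full precision carried).
H' = −Σ pᵢ ln pᵢ = −((-0.154970) + (-0.121620) + (-0.081279) + (-0.200445) + (-0.174450) + (-0.144464) + (-0.183510) + (-0.327746) + (-0.164950) + (-0.081279)) = 1.634712.
With S = 10 species, ln S = 2.302585, so J = 1.634712/2.302585 = 0.709946, i.e. 0.7099 to 4 decimal places.

0.7099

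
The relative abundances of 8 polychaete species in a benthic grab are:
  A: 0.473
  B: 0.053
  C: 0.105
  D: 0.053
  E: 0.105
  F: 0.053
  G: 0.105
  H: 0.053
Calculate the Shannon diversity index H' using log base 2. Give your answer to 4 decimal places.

Each pᵢ log₂ pᵢ term (working shown to 6 dp, full precision carried): 0.473×(-1.080088)=-0.510882, 0.053×(-4.237864)=-0.224607, 0.105×(-3.251539)=-0.341412, 0.053×(-4.237864)=-0.224607, 0.105×(-3.251539)=-0.341412, 0.053×(-4.237864)=-0.224607, 0.105×(-3.251539)=-0.341412, 0.053×(-4.237864)=-0.224607.
Sum = -2.433543, so H' = 2.4335.

2.4335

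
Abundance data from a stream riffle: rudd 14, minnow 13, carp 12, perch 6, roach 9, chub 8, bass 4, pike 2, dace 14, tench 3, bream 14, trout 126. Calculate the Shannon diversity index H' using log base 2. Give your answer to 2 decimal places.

2.42

Total N = 14+13+12+6+9+8+4+2+14+3+14+126 = 225, so the proportions are 0.0622, 0.0578, 0.0533, 0.0267, 0.04, 0.0356, 0.0178, 0.0089, 0.0622, 0.0133, 0.0622, 0.56 (working shown to 4 dp, full precision carried).
Each pᵢ log₂ pᵢ term: 0.0622×(-4.0064)=-0.2493, 0.0578×(-4.1133)=-0.2377, 0.0533×(-4.2288)=-0.2255, 0.0267×(-5.2288)=-0.1394, 0.04×(-4.6439)=-0.1858, 0.0356×(-4.8138)=-0.1712, 0.0178×(-5.8138)=-0.1034, 0.0089×(-6.8138)=-0.0606, 0.0622×(-4.0064)=-0.2493, 0.0133×(-6.2288)=-0.0831, 0.0622×(-4.0064)=-0.2493, 0.56×(-0.8365)=-0.4684.
Sum = -2.4228, so H' = 2.42.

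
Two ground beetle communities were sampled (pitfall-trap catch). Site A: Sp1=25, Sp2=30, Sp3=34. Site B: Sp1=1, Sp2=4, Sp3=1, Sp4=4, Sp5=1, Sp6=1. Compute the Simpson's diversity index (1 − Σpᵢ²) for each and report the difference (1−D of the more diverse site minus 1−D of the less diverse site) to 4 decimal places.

Site A: N=89, proportions 0.280899, 0.337079, 0.382022, giving 1−D = 0.661533 (working shown to 6 dp, full precision carried).
Site B: N=12, proportions 0.083333, 0.333333, 0.083333, 0.333333, 0.083333, 0.083333, giving 1−D = 0.750000.
Difference = |0.661533 − 0.750000| = 0.088467, i.e. 0.0885 to 4 decimal places.

0.0885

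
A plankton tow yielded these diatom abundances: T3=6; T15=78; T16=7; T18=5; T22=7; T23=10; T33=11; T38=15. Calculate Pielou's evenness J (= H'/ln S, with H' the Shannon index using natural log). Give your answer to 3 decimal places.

0.727

Total N = 6+78+7+5+7+10+11+15 = 139, so the proportions are 0.04317, 0.56115, 0.05036, 0.03597, 0.05036, 0.07194, 0.07914, 0.10791 (working shown to 5 dp, full precision carried).
H' = −Σ pᵢ ln pᵢ = −((-0.13566) + (-0.32421) + (-0.15050) + (-0.11961) + (-0.15050) + (-0.18934) + (-0.20074) + (-0.24026)) = 1.51082.
With S = 8 species, ln S = 2.07944, so J = 1.51082/2.07944 = 0.72655, i.e. 0.727 to 3 decimal places.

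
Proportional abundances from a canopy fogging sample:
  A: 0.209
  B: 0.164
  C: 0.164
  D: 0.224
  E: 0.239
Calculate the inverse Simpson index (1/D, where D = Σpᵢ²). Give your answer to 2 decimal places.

D = 0.209² + 0.164² + 0.164² + 0.224² + 0.239² = 0.043681 + 0.026896 + 0.026896 + 0.050176 + 0.057121 = 0.204770 (working shown to 6 dp, full precision carried).
So 1/D = 4.8835, i.e. 4.88 to 2 decimal places.

4.88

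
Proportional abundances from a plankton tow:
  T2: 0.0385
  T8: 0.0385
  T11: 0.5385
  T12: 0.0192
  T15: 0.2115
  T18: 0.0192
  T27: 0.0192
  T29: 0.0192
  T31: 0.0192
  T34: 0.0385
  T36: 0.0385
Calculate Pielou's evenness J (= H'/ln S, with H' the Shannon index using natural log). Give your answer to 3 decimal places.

H' = −Σ pᵢ ln pᵢ = −((-0.12540) + (-0.12540) + (-0.33331) + (-0.07589) + (-0.32857) + (-0.07589) + (-0.07589) + (-0.07589) + (-0.07589) + (-0.12540) + (-0.12540)) = 1.54295 (working shown to 5 dp, full precision carried).
With S = 11 species, ln S = 2.39790, so J = 1.54295/2.39790 = 0.64346, i.e. 0.643 to 3 decimal places.

0.643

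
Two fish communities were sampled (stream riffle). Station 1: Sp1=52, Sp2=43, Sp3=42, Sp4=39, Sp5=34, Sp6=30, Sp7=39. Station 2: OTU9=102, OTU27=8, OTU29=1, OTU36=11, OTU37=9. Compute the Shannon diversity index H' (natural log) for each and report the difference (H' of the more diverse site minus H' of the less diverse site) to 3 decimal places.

1.138

Station 1: N=279, proportions 0.18638, 0.15412, 0.15054, 0.13978, 0.12186, 0.10753, 0.13978, giving H' = 1.93276 (working shown to 5 dp, full precision carried).
Station 2: N=131, proportions 0.77863, 0.06107, 0.00763, 0.08397, 0.0687, giving H' = 0.79478.
Difference = |1.93276 − 0.79478| = 1.13798, i.e. 1.138 to 3 decimal places.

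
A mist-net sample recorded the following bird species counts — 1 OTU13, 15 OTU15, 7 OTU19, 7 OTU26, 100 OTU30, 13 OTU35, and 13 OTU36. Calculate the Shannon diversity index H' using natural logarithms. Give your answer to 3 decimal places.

Total N = 1+15+7+7+100+13+13 = 156, so the proportions are 0.00641, 0.09615, 0.04487, 0.04487, 0.64103, 0.08333, 0.08333 (working shown to 5 dp, full precision carried).
Each pᵢ ln pᵢ term: 0.00641×(-5.04986)=-0.03237, 0.09615×(-2.34181)=-0.22517, 0.04487×(-3.10395)=-0.13928, 0.04487×(-3.10395)=-0.13928, 0.64103×(-0.44469)=-0.28506, 0.08333×(-2.48491)=-0.20708, 0.08333×(-2.48491)=-0.20708.
Sum = -1.23531, so H' = 1.235.

1.235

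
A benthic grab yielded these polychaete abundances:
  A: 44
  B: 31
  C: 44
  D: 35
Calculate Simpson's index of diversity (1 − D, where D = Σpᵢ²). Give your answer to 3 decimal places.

Total N = 44+31+44+35 = 154, so the proportions are 0.28571, 0.2013, 0.28571, 0.22727 (working shown to 5 dp, full precision carried).
D = 0.28571² + 0.2013² + 0.28571² + 0.22727² = 0.08163 + 0.04052 + 0.08163 + 0.05165 = 0.25544.
So 1 − D = 0.74456, i.e. 0.745 to 3 decimal places.

0.745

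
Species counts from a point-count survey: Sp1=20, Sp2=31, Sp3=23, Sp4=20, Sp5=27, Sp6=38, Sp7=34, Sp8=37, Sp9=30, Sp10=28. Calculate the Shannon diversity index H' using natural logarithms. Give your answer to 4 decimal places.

Total N = 20+31+23+20+27+38+34+37+30+28 = 288, so the proportions are 0.069444, 0.107639, 0.079861, 0.069444, 0.09375, 0.131944, 0.118056, 0.128472, 0.104167, 0.097222 (working shown to 6 dp, full precision carried).
Each pᵢ ln pᵢ term: 0.069444×(-2.667228)=-0.185224, 0.107639×(-2.228973)=-0.239924, 0.079861×(-2.527466)=-0.201846, 0.069444×(-2.667228)=-0.185224, 0.09375×(-2.367124)=-0.221918, 0.131944×(-2.025374)=-0.267237, 0.118056×(-2.136600)=-0.252237, 0.128472×(-2.052043)=-0.263630, 0.104167×(-2.261763)=-0.235600, 0.097222×(-2.330756)=-0.226601.
Sum = -2.279443, so H' = 2.2794.

2.2794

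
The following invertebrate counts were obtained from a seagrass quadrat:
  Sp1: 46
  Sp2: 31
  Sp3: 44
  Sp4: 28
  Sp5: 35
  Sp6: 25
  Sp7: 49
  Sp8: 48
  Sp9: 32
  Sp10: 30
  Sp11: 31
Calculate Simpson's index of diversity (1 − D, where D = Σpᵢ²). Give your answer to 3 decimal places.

0.904

Total N = 46+31+44+28+35+25+49+48+32+30+31 = 399, so the proportions are 0.11529, 0.07769, 0.11028, 0.07018, 0.08772, 0.06266, 0.12281, 0.1203, 0.0802, 0.07519, 0.07769 (working shown to 5 dp, full precision carried).
D = 0.11529² + 0.07769² + 0.11028² + 0.07018² + 0.08772² + 0.06266² + 0.12281² + 0.1203² + 0.0802² + 0.07519² + 0.07769² = 0.01329 + 0.00604 + 0.01216 + 0.00492 + 0.00769 + 0.00393 + 0.01508 + 0.01447 + 0.00643 + 0.00565 + 0.00604 = 0.09571.
So 1 − D = 0.90429, i.e. 0.904 to 3 decimal places.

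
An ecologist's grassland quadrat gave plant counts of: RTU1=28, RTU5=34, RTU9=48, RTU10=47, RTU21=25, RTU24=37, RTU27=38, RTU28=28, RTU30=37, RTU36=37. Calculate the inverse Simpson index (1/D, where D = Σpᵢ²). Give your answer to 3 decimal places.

Total N = 28+34+48+47+25+37+38+28+37+37 = 359, so the proportions are 0.0779944, 0.0947075, 0.1337047, 0.1309192, 0.0696379, 0.1030641, 0.1058496, 0.0779944, 0.1030641, 0.1030641 (working shown to 7 dp, full precision carried).
D = 0.0779944² + 0.0947075² + 0.1337047² + 0.1309192² + 0.0696379² + 0.1030641² + 0.1058496² + 0.0779944² + 0.1030641² + 0.1030641² = 0.0060831 + 0.0089695 + 0.0178770 + 0.0171398 + 0.0048494 + 0.0106222 + 0.0112041 + 0.0060831 + 0.0106222 + 0.0106222 = 0.1040727.
So 1/D = 9.60866, i.e. 9.609 to 3 decimal places.

9.609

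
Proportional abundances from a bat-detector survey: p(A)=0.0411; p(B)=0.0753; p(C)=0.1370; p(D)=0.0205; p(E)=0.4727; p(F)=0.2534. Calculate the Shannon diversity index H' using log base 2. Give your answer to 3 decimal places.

Each pᵢ log₂ pᵢ term (working shown to 5 dp, full precision carried): 0.0411×(-4.60472)=-0.18925, 0.0753×(-3.73121)=-0.28096, 0.137×(-2.86775)=-0.39288, 0.0205×(-5.60823)=-0.11497, 0.4727×(-1.08100)=-0.51099, 0.2534×(-1.98051)=-0.50186.
Sum = -1.99092, so H' = 1.991.

1.991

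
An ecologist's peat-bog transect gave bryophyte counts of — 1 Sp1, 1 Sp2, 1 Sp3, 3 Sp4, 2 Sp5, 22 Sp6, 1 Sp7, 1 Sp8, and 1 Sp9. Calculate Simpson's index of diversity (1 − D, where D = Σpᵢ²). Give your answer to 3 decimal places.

Total N = 1+1+1+3+2+22+1+1+1 = 33, so the proportions are 0.0303, 0.0303, 0.0303, 0.09091, 0.06061, 0.66667, 0.0303, 0.0303, 0.0303 (working shown to 5 dp, full precision carried).
D = 0.0303² + 0.0303² + 0.0303² + 0.09091² + 0.06061² + 0.66667² + 0.0303² + 0.0303² + 0.0303² = 0.00092 + 0.00092 + 0.00092 + 0.00826 + 0.00367 + 0.44444 + 0.00092 + 0.00092 + 0.00092 = 0.46189.
So 1 − D = 0.53811, i.e. 0.538 to 3 decimal places.

0.538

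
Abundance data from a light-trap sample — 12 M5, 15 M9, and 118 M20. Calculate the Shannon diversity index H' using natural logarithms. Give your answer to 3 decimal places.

Total N = 12+15+118 = 145, so the proportions are 0.08276, 0.10345, 0.81379 (working shown to 5 dp, full precision carried).
Each pᵢ ln pᵢ term: 0.08276×(-2.49183)=-0.20622, 0.10345×(-2.26868)=-0.23469, 0.81379×(-0.20605)=-0.16768.
Sum = -0.60859, so H' = 0.609.

0.609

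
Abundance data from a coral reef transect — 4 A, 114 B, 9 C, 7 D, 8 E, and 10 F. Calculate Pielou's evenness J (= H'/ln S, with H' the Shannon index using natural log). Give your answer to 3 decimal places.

0.533

Total N = 4+114+9+7+8+10 = 152, so the proportions are 0.02632, 0.75, 0.05921, 0.04605, 0.05263, 0.06579 (working shown to 5 dp, full precision carried).
H' = −Σ pᵢ ln pᵢ = −((-0.09573) + (-0.21576) + (-0.16737) + (-0.14175) + (-0.15497) + (-0.17903)) = 0.95461.
With S = 6 species, ln S = 1.79176, so J = 0.95461/1.79176 = 0.53278, i.e. 0.533 to 3 decimal places.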